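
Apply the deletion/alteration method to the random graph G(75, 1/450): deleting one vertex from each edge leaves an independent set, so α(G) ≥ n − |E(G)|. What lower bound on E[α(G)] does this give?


E[|E(G)|] = C(75, 2)·p = 2775 · (1/450) = 37/6.
E[α(G)] ≥ n − E[|E(G)|] = 75 − 37/6 = 413/6.
Numerically: ≈ 68.83333.
(This is only a lower bound; the true E[α(G)] may be larger.)

E[α(G)] ≥ 413/6 ≈ 68.83333.


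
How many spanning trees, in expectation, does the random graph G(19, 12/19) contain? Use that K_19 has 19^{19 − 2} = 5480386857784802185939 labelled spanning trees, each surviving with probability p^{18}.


K_19 has 19^{19 − 2} = 5480386857784802185939 labelled spanning trees.
For each such spanning tree H, let X_H = 1 if all 18 edges of H are present in G. Then P[X_H = 1] = p^{18} = (12/19)^{18} = 26623333280885243904/104127350297911241532841.
By linearity: E[X] = Σ_H E[X_H] = 5480386857784802185939 · p^{18} = 5480386857784802185939 · 26623333280885243904/104127350297911241532841 = 26623333280885243904/19.
Numerically: E[X] ≈ 1.401e+18.

E[X] = 5480386857784802185939 · (12/19)^{18} = 26623333280885243904/19 ≈ 1.401e+18.


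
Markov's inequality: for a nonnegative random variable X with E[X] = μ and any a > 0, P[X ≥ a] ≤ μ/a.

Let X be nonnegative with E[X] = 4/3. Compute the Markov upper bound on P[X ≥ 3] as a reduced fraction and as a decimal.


μ = E[X] = 4/3, a = 3.
Markov: P[X ≥ 3] ≤ μ/a = (4/3)/3 = 4/9.
Numerically: ≈ 0.444.
(Since a = 3 > μ = 1.333, the bound 4/9 is < 1 and informative.)

P[X ≥ 3] ≤ 4/9 ≈ 0.444.


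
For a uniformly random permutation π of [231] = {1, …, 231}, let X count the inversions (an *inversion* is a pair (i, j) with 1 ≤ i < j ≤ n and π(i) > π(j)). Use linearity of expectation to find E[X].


Write X = Σ X_I over the C(231, 2) = 26565 pairs i < j, with X_I the indicator of one inversion.
There are 26565 indicators.
For each fixed pair i < j, the values π(i) and π(j) are two distinct elements of {1, …, 231} in uniformly random order; by symmetry P[π(i) > π(j)] = 1/2.
By linearity: E[X] = 26565 · (1/2) = C(231, 2) · (1/2) = 26565/2 = 26565/2 ≈ 13282.5000.

E[X] = 26565/2 = 13282.5000.


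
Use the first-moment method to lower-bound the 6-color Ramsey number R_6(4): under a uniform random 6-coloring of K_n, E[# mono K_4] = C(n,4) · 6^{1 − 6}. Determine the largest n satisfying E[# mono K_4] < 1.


We need C(n, 4) · 6^{1 − 6} < 1, i.e. C(n, 4) < 6^{6 − 1} = 7776.
Check values of n near the boundary:
  n = 16: C(16, 4) = 1820; 1820 < 7776? YES
  n = 17: C(17, 4) = 2380; 2380 < 7776? YES
  n = 18: C(18, 4) = 3060; 3060 < 7776? YES
  n = 19: C(19, 4) = 3876; 3876 < 7776? YES
  n = 20: C(20, 4) = 4845; 4845 < 7776? YES
  n = 21: C(21, 4) = 5985; 5985 < 7776? YES
  n = 22: C(22, 4) = 7315; 7315 < 7776? YES
  n = 23: C(23, 4) = 8855; 8855 < 7776? NO
  n = 24: C(24, 4) = 10626; 10626 < 7776? NO
  n = 25: C(25, 4) = 12650; 12650 < 7776? NO
The largest n with C(n, 4) < 7776 is n = 22 (where E[X] = 7315/7776 ≈ 0.941). Hence R_6(4) > 22, i.e. R_6(4) ≥ 23.

Largest n = 22; hence R_6(4) > 22.


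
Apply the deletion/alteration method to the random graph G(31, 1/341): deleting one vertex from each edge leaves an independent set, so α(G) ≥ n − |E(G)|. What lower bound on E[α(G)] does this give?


E[|E(G)|] = C(31, 2)·p = 465 · (1/341) = 15/11.
E[α(G)] ≥ n − E[|E(G)|] = 31 − 15/11 = 326/11.
Numerically: ≈ 29.636364.
(This is only a lower bound; the true E[α(G)] may be larger.)

E[α(G)] ≥ 326/11 ≈ 29.636364.


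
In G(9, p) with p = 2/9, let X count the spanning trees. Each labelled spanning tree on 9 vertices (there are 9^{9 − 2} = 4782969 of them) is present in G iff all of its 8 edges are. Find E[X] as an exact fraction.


K_9 has 9^{9 − 2} = 4782969 labelled spanning trees.
For each such spanning tree H, let X_H = 1 if all 8 edges of H are present in G. Then P[X_H = 1] = p^{8} = (2/9)^{8} = 256/43046721.
Summing the indicators: E[X] = Σ_H E[X_H] = 4782969 · p^{8} = 4782969 · 256/43046721 = 256/9.
Numerically: E[X] ≈ 28.4444.

E[X] = 4782969 · (2/9)^{8} = 256/9 ≈ 28.4444.


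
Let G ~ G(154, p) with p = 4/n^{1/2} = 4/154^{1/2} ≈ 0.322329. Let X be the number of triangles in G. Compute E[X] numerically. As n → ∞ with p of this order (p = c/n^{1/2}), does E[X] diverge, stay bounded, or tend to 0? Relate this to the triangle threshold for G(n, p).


Number of potential triangles: C(154, 3) = 596904.
Each occurs with probability p³ ≈ (0.322329)³ ≈ 3.34887466e-02.
By linearity: E[X] = C(154, 3)·p³ ≈ 596904 · 3.34887466e-02 ≈ 19989.566775.
Since α = 1/2 < 1, p = c/n^{1/2} ≫ 1/n is above the triangle threshold p ~ 1/n. Asymptotically E[X] ~ (c³/6)·n^{3(1−α)} = (4³/6)·n^{1.5} → ∞; triangles are abundant w.h.p.

E[X] ≈ 19989.566775; in regime p = Θ(1/n^{1/2}) E[X] diverges (above the triangle threshold p ~ 1/n).


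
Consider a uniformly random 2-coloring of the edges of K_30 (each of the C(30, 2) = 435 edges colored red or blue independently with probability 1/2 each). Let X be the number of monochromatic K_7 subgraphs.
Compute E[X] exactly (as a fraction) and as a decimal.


Let X = Σ_S X_S over the C(30, 7) = 2035800 subsets S of size 7, where X_S = 1 if the K_7 on S is monochromatic.
For a fixed S, the K_7 on S has C(7, 2) = 21 edges. P[all 21 edges red] = (1/2)^21, and likewise for blue, so P[monochromatic] = 2·(1/2)^21 = 2^{1 − 21} = 1/1048576.
By linearity: E[X] = C(30, 7) · 2^{1 − 21} = 2035800 · 1/1048576 = 254475/131072.
Numerically: E[X] ≈ 1.941490.

E[X] = C(30,7)·2^(1−C(7,2)) = 254475/131072 ≈ 1.941490.


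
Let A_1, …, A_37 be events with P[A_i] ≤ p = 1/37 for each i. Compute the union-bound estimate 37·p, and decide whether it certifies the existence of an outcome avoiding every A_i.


Union bound: P[∪_{i=1}^{37} A_i] ≤ Σ_i P[A_i] ≤ 37·p = 37·(1/37) = 1.
Numerically: 1 ≈ 1.0000.
Is 1 < 1? NO.
Since the bound 1 is ≥ 1, the union bound is uninformative here; it does NOT by itself certify existence.

37·p = 1 ≈ 1.0000; existence NOT certified by the union bound.


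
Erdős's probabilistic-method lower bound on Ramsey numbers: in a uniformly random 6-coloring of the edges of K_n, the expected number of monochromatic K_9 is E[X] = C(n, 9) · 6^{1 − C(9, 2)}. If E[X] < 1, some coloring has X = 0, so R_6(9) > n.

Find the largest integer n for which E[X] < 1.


We need C(n, 9) · 6^{1 − 36} < 1, i.e. C(n, 9) < 6^{36 − 1} = 1719070799748422591028658176.
Check values of n near the boundary:
  n = 4407: C(4407, 9) = 1713856532599459170657070050; 1713856532599459170657070050 < 1719070799748422591028658176? YES
  n = 4408: C(4408, 9) = 1717362945146264156457459600; 1717362945146264156457459600 < 1719070799748422591028658176? YES
  n = 4409: C(4409, 9) = 1720875732988608787686577131; 1720875732988608787686577131 < 1719070799748422591028658176? NO
The largest n with C(n, 9) < 1719070799748422591028658176 is n = 4408 (where E[X] = 35778394690547169926197075/35813974994758803979763712 ≈ 0.9990). Hence R_6(9) > 4408, i.e. R_6(9) ≥ 4409.

Largest n = 4408; hence R_6(9) > 4408.


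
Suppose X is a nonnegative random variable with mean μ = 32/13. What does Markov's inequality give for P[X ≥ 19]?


μ = E[X] = 32/13, a = 19.
Markov: P[X ≥ 19] ≤ μ/a = (32/13)/19 = 32/247.
Numerically: ≈ 0.130.
(Since a = 19 > μ = 2.462, the bound 32/247 is < 1 and informative.)

P[X ≥ 19] ≤ 32/247 ≈ 0.130.


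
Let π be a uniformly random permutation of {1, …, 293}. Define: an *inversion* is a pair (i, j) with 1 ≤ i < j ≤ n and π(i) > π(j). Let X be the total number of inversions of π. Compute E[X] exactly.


Write X = Σ X_I over the C(293, 2) = 42778 pairs i < j, with X_I the indicator of one inversion.
There are 42778 indicators.
For each fixed pair i < j, the values π(i) and π(j) are two distinct elements of {1, …, 293} in uniformly random order; by symmetry P[π(i) > π(j)] = 1/2.
By linearity: E[X] = 42778 · (1/2) = C(293, 2) · (1/2) = 42778/2 = 21389 ≈ 21389.0000.

E[X] = 21389 = 21389.0000.


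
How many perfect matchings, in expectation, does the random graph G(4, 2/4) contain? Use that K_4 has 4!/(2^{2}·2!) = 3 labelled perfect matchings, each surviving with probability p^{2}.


K_4 has 4!/(2^{2}·2!) = 3 labelled perfect matchings.
For each such perfect matching H, let X_H = 1 if all 2 edges of H are present in G. Then P[X_H = 1] = p^{2} = (1/2)^{2} = 1/4.
Summing the indicators: E[X] = Σ_H E[X_H] = 3 · p^{2} = 3 · 1/4 = 3/4.
Numerically: E[X] ≈ 0.75.

E[X] = 3 · (1/2)^{2} = 3/4 ≈ 0.75.


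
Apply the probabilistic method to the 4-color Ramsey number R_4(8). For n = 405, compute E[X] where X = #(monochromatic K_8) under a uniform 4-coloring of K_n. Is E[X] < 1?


E[X] = C(405, 8) · 4^{1 − 28} = 16745853821188050 · 4^{−27} = 16745853821188050/18014398509481984.
As a reduced fraction: E[X] = 8372926910594025/9007199254740992 ≈ 0.92958.
Is E[X] < 1? YES.
Since E[X] < 1, there exists a 4-coloring of K_{405} with no monochromatic K_8; hence R_4(8) > 405.

E[X] = 8372926910594025/9007199254740992 ≈ 0.92958; E[X] < 1, so R_4(8) > 405.


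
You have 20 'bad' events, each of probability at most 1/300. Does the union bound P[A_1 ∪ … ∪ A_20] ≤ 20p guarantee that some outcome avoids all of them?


Union bound: P[∪_{i=1}^{20} A_i] ≤ Σ_i P[A_i] ≤ 20·p = 20·(1/300) = 1/15.
Numerically: 1/15 ≈ 0.066667.
Is 1/15 < 1? YES.
Since P[∪ A_i] ≤ 1/15 < 1, the complement has P[∩ A_i^c] ≥ 1 − 1/15 = 14/15 > 0, so some outcome avoids every A_i.

20·p = 1/15 ≈ 0.066667; existence CERTIFIED by the union bound.


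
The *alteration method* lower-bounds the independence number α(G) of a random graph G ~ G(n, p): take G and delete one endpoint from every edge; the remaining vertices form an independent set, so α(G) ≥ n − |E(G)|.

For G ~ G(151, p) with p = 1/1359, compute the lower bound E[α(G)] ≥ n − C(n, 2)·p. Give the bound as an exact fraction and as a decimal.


E[|E(G)|] = C(151, 2)·p = 11325 · (1/1359) = 25/3.
E[α(G)] ≥ n − E[|E(G)|] = 151 − 25/3 = 428/3.
Numerically: ≈ 142.666667.
(This is only a lower bound; the true E[α(G)] may be larger.)

E[α(G)] ≥ 428/3 ≈ 142.666667.


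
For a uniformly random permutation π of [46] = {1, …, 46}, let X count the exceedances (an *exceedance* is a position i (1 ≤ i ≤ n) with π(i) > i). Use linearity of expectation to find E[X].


Write X = Σ_{i=1}^{46} X_i, where X_i = 1_{π(i) > i}.
For each fixed i, π(i) is uniform over {1, …, 46} (marginal of a uniform permutation), so P[π(i) > i] = (n − i)/n. Summing: Σ_{i=1}^{46} (n − i)/n = (0 + 1 + … + 45)/46 = 46(46 − 1)/(2·46) = (46 − 1)/2.
Hence E[X] = Σ_{i=1}^{46} (46 − i)/46 = 45/2 ≈ 22.50000.

E[X] = 45/2 = 22.50000.


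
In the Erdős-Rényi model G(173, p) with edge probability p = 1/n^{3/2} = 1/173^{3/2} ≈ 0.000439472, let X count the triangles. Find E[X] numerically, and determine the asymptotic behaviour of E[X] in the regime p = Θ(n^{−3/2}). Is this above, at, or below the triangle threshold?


Number of potential triangles: C(173, 3) = 848046.
Each occurs with probability p³ ≈ (0.000439472)³ ≈ 8.48774915e-11.
By linearity: E[X] = C(173, 3)·p³ ≈ 848046 · 8.48774915e-11 ≈ 0.000072.
Since α = 3/2 > 1, p = c/n^{3/2} = o(1/n) is below the triangle threshold p ~ 1/n. Asymptotically E[X] ~ (c³/6)·n^{3(1−α)} = (1³/6)·n^{-1.5} → 0, so by Markov's inequality G has no triangles w.h.p.

E[X] ≈ 0.000072; in regime p = Θ(1/n^{3/2}) E[X] tends to 0 (below the triangle threshold p ~ 1/n).


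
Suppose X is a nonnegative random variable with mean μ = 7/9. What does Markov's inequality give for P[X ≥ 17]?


μ = E[X] = 7/9, a = 17.
Markov: P[X ≥ 17] ≤ μ/a = (7/9)/17 = 7/153.
Numerically: ≈ 0.045752.
(Since a = 17 > μ = 0.777778, the bound 7/153 is < 1 and informative.)

P[X ≥ 17] ≤ 7/153 ≈ 0.045752.


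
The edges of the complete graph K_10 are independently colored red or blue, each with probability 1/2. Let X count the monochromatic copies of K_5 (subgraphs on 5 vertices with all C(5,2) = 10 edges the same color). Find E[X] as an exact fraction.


Let X = Σ_S X_S over the C(10, 5) = 252 subsets S of size 5, where X_S = 1 if the K_5 on S is monochromatic.
For a fixed S, the K_5 on S has C(5, 2) = 10 edges. P[all 10 edges red] = (1/2)^10, and likewise for blue, so P[monochromatic] = 2·(1/2)^10 = 2^{1 − 10} = 1/512.
Summing: E[X] = C(10, 5) · 2^{1 − 10} = 252 · 1/512 = 63/128.
Numerically: E[X] ≈ 0.492188.

E[X] = C(10,5)·2^(1−C(5,2)) = 63/128 ≈ 0.492188.


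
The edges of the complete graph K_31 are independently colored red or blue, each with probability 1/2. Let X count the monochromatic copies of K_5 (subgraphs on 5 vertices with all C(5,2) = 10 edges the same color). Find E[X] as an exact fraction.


Let X = Σ_S X_S over the C(31, 5) = 169911 subsets S of size 5, where X_S = 1 if the K_5 on S is monochromatic.
For a fixed S, the K_5 on S has C(5, 2) = 10 edges. P[all 10 edges red] = (1/2)^10, and likewise for blue, so P[monochromatic] = 2·(1/2)^10 = 2^{1 − 10} = 1/512.
Summing: E[X] = C(31, 5) · 2^{1 − 10} = 169911 · 1/512 = 169911/512.
Numerically: E[X] ≈ 331.857422.

E[X] = C(31,5)·2^(1−C(5,2)) = 169911/512 ≈ 331.857422.


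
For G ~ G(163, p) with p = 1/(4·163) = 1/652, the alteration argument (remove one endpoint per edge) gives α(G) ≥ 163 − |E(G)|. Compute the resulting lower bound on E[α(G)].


E[|E(G)|] = C(163, 2)·p = 13203 · (1/652) = 81/4.
E[α(G)] ≥ n − E[|E(G)|] = 163 − 81/4 = 571/4.
Numerically: ≈ 142.7500.
(This is only a lower bound; the true E[α(G)] may be larger.)

E[α(G)] ≥ 571/4 ≈ 142.7500.


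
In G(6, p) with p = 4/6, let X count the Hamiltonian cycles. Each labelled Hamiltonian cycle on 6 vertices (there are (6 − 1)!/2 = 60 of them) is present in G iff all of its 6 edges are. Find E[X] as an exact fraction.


K_6 has (6 − 1)!/2 = 60 labelled Hamiltonian cycles.
For each such Hamiltonian cycle H, let X_H = 1 if all 6 edges of H are present in G. Then P[X_H = 1] = p^{6} = (2/3)^{6} = 64/729.
By linearity of expectation: E[X] = Σ_H E[X_H] = 60 · p^{6} = 60 · 64/729 = 1280/243.
Numerically: E[X] ≈ 5.2675.

E[X] = 60 · (2/3)^{6} = 1280/243 ≈ 5.2675.


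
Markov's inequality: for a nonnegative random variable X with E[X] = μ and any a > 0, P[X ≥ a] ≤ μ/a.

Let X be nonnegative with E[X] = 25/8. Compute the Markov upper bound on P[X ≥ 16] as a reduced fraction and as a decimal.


μ = E[X] = 25/8, a = 16.
Markov: P[X ≥ 16] ≤ μ/a = (25/8)/16 = 25/128.
Numerically: ≈ 0.1953.
(Since a = 16 > μ = 3.1250, the bound 25/128 is < 1 and informative.)

P[X ≥ 16] ≤ 25/128 ≈ 0.1953.


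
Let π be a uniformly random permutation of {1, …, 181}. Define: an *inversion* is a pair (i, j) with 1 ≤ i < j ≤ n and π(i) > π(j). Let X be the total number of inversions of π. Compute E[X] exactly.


Write X = Σ X_I over the C(181, 2) = 16290 pairs i < j, with X_I the indicator of one inversion.
There are 16290 indicators.
For each fixed pair i < j, the values π(i) and π(j) are two distinct elements of {1, …, 181} in uniformly random order; by symmetry P[π(i) > π(j)] = 1/2.
By linearity: E[X] = 16290 · (1/2) = C(181, 2) · (1/2) = 16290/2 = 8145 ≈ 8145.00000.

E[X] = 8145 = 8145.00000.


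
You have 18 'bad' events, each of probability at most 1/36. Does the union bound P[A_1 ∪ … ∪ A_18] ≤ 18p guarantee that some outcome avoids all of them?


Union bound: P[∪_{i=1}^{18} A_i] ≤ Σ_i P[A_i] ≤ 18·p = 18·(1/36) = 1/2.
Numerically: 1/2 ≈ 0.500.
Is 1/2 < 1? YES.
Since P[∪ A_i] ≤ 1/2 < 1, the complement has P[∩ A_i^c] ≥ 1 − 1/2 = 1/2 > 0, so some outcome avoids every A_i.

18·p = 1/2 ≈ 0.500; existence CERTIFIED by the union bound.


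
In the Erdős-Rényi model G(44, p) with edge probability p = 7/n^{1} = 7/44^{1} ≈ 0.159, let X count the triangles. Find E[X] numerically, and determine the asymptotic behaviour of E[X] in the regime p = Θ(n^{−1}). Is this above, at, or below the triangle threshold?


Number of potential triangles: C(44, 3) = 13244.
Each occurs with probability p³ ≈ (0.159)³ ≈ 4.02658e-03.
By linearity: E[X] = C(44, 3)·p³ ≈ 13244 · 4.02658e-03 ≈ 53.328.
Here α = 1, so p = 7/n is exactly at the triangle threshold p ~ 1/n. Asymptotically E[X] → c³/6 = 7³/6 = 343/6 ≈ 57.167, a bounded constant. In this regime the triangle count is asymptotically Poisson(c³/6).

E[X] ≈ 53.328; in regime p = Θ(1/n^{1}) E[X] stays bounded (at the triangle threshold p ~ 1/n).


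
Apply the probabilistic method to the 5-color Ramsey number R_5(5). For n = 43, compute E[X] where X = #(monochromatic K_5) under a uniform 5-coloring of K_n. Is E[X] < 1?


E[X] = C(43, 5) · 5^{1 − 10} = 962598 · 5^{−9} = 962598/1953125.
As a reduced fraction: E[X] = 962598/1953125 ≈ 0.492850.
Is E[X] < 1? YES.
Since E[X] < 1, there exists a 5-coloring of K_{43} with no monochromatic K_5; hence R_5(5) > 43.

E[X] = 962598/1953125 ≈ 0.492850; E[X] < 1, so R_5(5) > 43.


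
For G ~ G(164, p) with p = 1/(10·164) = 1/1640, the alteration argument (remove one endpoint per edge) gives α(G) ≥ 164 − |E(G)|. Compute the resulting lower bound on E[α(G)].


E[|E(G)|] = C(164, 2)·p = 13366 · (1/1640) = 163/20.
E[α(G)] ≥ n − E[|E(G)|] = 164 − 163/20 = 3117/20.
Numerically: ≈ 155.850000.
(This is only a lower bound; the true E[α(G)] may be larger.)

E[α(G)] ≥ 3117/20 ≈ 155.850000.


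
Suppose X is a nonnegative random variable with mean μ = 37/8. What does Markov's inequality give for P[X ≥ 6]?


μ = E[X] = 37/8, a = 6.
Markov: P[X ≥ 6] ≤ μ/a = (37/8)/6 = 37/48.
Numerically: ≈ 0.77083.
(Since a = 6 > μ = 4.62500, the bound 37/48 is < 1 and informative.)

P[X ≥ 6] ≤ 37/48 ≈ 0.77083.


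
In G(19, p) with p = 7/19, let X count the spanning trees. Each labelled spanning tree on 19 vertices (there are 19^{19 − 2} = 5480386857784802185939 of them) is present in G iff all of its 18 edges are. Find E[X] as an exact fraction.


K_19 has 19^{19 − 2} = 5480386857784802185939 labelled spanning trees.
For each such spanning tree H, let X_H = 1 if all 18 edges of H are present in G. Then P[X_H = 1] = p^{18} = (7/19)^{18} = 1628413597910449/104127350297911241532841.
By linearity of expectation: E[X] = Σ_H E[X_H] = 5480386857784802185939 · p^{18} = 5480386857784802185939 · 1628413597910449/104127350297911241532841 = 1628413597910449/19.
Numerically: E[X] ≈ 8.571e+13.

E[X] = 5480386857784802185939 · (7/19)^{18} = 1628413597910449/19 ≈ 8.571e+13.


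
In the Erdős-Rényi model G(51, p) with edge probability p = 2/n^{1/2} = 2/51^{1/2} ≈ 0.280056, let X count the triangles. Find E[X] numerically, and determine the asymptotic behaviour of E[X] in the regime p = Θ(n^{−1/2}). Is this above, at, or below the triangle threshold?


Number of potential triangles: C(51, 3) = 20825.
Each occurs with probability p³ ≈ (0.280056)³ ≈ 2.19651778e-02.
By linearity: E[X] = C(51, 3)·p³ ≈ 20825 · 2.19651778e-02 ≈ 457.424827.
Since α = 1/2 < 1, p = c/n^{1/2} ≫ 1/n is above the triangle threshold p ~ 1/n. Asymptotically E[X] ~ (c³/6)·n^{3(1−α)} = (2³/6)·n^{1.5} → ∞; triangles are abundant w.h.p.

E[X] ≈ 457.424827; in regime p = Θ(1/n^{1/2}) E[X] diverges (above the triangle threshold p ~ 1/n).


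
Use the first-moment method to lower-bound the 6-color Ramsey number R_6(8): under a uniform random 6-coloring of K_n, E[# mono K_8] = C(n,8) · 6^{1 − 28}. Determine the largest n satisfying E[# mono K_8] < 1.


We need C(n, 8) · 6^{1 − 28} < 1, i.e. C(n, 8) < 6^{28 − 1} = 1023490369077469249536.
Check values of n near the boundary:
  n = 1592: C(1592, 8) = 1005480414540892933435; 1005480414540892933435 < 1023490369077469249536? YES
  n = 1593: C(1593, 8) = 1010555394551193970323; 1010555394551193970323 < 1023490369077469249536? YES
  n = 1594: C(1594, 8) = 1015652773590544255167; 1015652773590544255167 < 1023490369077469249536? YES
  n = 1595: C(1595, 8) = 1020772636343363633895; 1020772636343363633895 < 1023490369077469249536? YES
  n = 1596: C(1596, 8) = 1025915067760710553965; 1025915067760710553965 < 1023490369077469249536? NO
The largest n with C(n, 8) < 1023490369077469249536 is n = 1595 (where E[X] = 113419181815929292655/113721152119718805504 ≈ 0.997). Hence R_6(8) > 1595, i.e. R_6(8) ≥ 1596.

Largest n = 1595; hence R_6(8) > 1595.


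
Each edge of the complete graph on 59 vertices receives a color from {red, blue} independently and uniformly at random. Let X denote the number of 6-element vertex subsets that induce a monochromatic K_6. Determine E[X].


Let X = Σ_S X_S over the C(59, 6) = 45057474 subsets S of size 6, where X_S = 1 if the K_6 on S is monochromatic.
For a fixed S, the K_6 on S has C(6, 2) = 15 edges. P[all 15 edges red] = (1/2)^15, and likewise for blue, so P[monochromatic] = 2·(1/2)^15 = 2^{1 − 15} = 1/16384.
By linearity of expectation: E[X] = C(59, 6) · 2^{1 − 15} = 45057474 · 1/16384 = 22528737/8192.
Numerically: E[X] ≈ 2750.08997.

E[X] = C(59,6)·2^(1−C(6,2)) = 22528737/8192 ≈ 2750.08997.


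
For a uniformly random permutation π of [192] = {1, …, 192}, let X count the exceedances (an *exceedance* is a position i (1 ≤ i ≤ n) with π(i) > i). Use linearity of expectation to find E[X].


Write X = Σ_{i=1}^{192} X_i, where X_i = 1_{π(i) > i}.
For each fixed i, π(i) is uniform over {1, …, 192} (marginal of a uniform permutation), so P[π(i) > i] = (n − i)/n. Summing: Σ_{i=1}^{192} (n − i)/n = (0 + 1 + … + 191)/192 = 192(192 − 1)/(2·192) = (192 − 1)/2.
Hence E[X] = Σ_{i=1}^{192} (192 − i)/192 = 191/2 ≈ 95.500000.

E[X] = 191/2 = 95.500000.


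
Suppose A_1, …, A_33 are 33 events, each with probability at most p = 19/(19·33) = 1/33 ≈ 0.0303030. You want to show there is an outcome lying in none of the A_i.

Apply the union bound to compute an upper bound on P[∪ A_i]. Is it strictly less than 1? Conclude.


Union bound: P[∪_{i=1}^{33} A_i] ≤ Σ_i P[A_i] ≤ 33·p = 33·(1/33) = 1.
Numerically: 1 ≈ 1.0000000.
Is 1 < 1? NO.
Since the bound 1 is ≥ 1, the union bound is uninformative here; it does NOT by itself certify existence.

33·p = 1 ≈ 1.0000000; existence NOT certified by the union bound.


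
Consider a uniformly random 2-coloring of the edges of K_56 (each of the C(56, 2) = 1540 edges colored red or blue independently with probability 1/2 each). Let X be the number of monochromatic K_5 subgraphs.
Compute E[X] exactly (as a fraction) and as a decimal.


Let X = Σ_S X_S over the C(56, 5) = 3819816 subsets S of size 5, where X_S = 1 if the K_5 on S is monochromatic.
For a fixed S, the K_5 on S has C(5, 2) = 10 edges. P[all 10 edges red] = (1/2)^10, and likewise for blue, so P[monochromatic] = 2·(1/2)^10 = 2^{1 − 10} = 1/512.
Summing: E[X] = C(56, 5) · 2^{1 − 10} = 3819816 · 1/512 = 477477/64.
Numerically: E[X] ≈ 7460.57812.

E[X] = C(56,5)·2^(1−C(5,2)) = 477477/64 ≈ 7460.57812.


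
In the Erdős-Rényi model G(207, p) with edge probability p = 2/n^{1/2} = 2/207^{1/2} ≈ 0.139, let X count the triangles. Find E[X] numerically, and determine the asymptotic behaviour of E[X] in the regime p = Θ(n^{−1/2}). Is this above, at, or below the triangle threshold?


Number of potential triangles: C(207, 3) = 1456935.
Each occurs with probability p³ ≈ (0.139)³ ≈ 2.686176e-03.
By linearity: E[X] = C(207, 3)·p³ ≈ 1456935 · 2.686176e-03 ≈ 3913.5839.
Since α = 1/2 < 1, p = c/n^{1/2} ≫ 1/n is above the triangle threshold p ~ 1/n. Asymptotically E[X] ~ (c³/6)·n^{3(1−α)} = (2³/6)·n^{1.5} → ∞; triangles are abundant w.h.p.

E[X] ≈ 3913.5839; in regime p = Θ(1/n^{1/2}) E[X] diverges (above the triangle threshold p ~ 1/n).


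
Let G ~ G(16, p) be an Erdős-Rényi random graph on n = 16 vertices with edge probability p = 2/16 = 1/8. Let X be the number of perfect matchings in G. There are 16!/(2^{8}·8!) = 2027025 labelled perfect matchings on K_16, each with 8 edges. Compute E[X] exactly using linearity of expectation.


K_16 has 16!/(2^{8}·8!) = 2027025 labelled perfect matchings.
For each such perfect matching H, let X_H = 1 if all 8 edges of H are present in G. Then P[X_H = 1] = p^{8} = (1/8)^{8} = 1/16777216.
By linearity of expectation: E[X] = Σ_H E[X_H] = 2027025 · p^{8} = 2027025 · 1/16777216 = 2027025/16777216.
Numerically: E[X] ≈ 0.1208.

E[X] = 2027025 · (1/8)^{8} = 2027025/16777216 ≈ 0.1208.


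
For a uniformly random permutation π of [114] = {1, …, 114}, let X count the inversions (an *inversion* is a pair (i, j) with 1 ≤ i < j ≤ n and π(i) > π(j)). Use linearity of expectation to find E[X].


Write X = Σ X_I over the C(114, 2) = 6441 pairs i < j, with X_I the indicator of one inversion.
There are 6441 indicators.
For each fixed pair i < j, the values π(i) and π(j) are two distinct elements of {1, …, 114} in uniformly random order; by symmetry P[π(i) > π(j)] = 1/2.
By linearity: E[X] = 6441 · (1/2) = C(114, 2) · (1/2) = 6441/2 = 6441/2 ≈ 3220.50000.

E[X] = 6441/2 = 3220.50000.


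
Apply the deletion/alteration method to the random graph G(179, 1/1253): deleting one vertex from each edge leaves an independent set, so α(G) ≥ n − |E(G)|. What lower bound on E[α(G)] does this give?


E[|E(G)|] = C(179, 2)·p = 15931 · (1/1253) = 89/7.
E[α(G)] ≥ n − E[|E(G)|] = 179 − 89/7 = 1164/7.
Numerically: ≈ 166.28571.
(This is only a lower bound; the true E[α(G)] may be larger.)

E[α(G)] ≥ 1164/7 ≈ 166.28571.


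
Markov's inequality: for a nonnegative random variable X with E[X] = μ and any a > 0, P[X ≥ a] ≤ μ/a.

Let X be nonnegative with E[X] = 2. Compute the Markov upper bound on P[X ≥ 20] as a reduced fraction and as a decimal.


μ = E[X] = 2, a = 20.
Markov: P[X ≥ 20] ≤ μ/a = (2)/20 = 1/10.
Numerically: ≈ 0.10000.
(Since a = 20 > μ = 2.00000, the bound 1/10 is < 1 and informative.)

P[X ≥ 20] ≤ 1/10 ≈ 0.10000.


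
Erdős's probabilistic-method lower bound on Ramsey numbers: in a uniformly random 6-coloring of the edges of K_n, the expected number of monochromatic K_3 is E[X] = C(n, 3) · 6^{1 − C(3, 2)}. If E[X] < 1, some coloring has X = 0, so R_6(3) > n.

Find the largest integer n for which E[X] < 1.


We need C(n, 3) · 6^{1 − 3} < 1, i.e. C(n, 3) < 6^{3 − 1} = 36.
Check values of n near the boundary:
  n = 4: C(4, 3) = 4; 4 < 36? YES
  n = 5: C(5, 3) = 10; 10 < 36? YES
  n = 6: C(6, 3) = 20; 20 < 36? YES
  n = 7: C(7, 3) = 35; 35 < 36? YES
  n = 8: C(8, 3) = 56; 56 < 36? NO
  n = 9: C(9, 3) = 84; 84 < 36? NO
The largest n with C(n, 3) < 36 is n = 7 (where E[X] = 35/36 ≈ 0.9722222). Hence R_6(3) > 7, i.e. R_6(3) ≥ 8.

Largest n = 7; hence R_6(3) > 7.


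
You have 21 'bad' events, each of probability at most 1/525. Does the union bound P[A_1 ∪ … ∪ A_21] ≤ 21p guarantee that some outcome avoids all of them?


Union bound: P[∪_{i=1}^{21} A_i] ≤ Σ_i P[A_i] ≤ 21·p = 21·(1/525) = 1/25.
Numerically: 1/25 ≈ 0.0400000.
Is 1/25 < 1? YES.
Since P[∪ A_i] ≤ 1/25 < 1, the complement has P[∩ A_i^c] ≥ 1 − 1/25 = 24/25 > 0, so some outcome avoids every A_i.

21·p = 1/25 ≈ 0.0400000; existence CERTIFIED by the union bound.


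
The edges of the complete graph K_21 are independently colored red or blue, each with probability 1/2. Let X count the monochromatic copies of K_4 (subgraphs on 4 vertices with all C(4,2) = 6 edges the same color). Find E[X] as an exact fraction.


Let X = Σ_S X_S over the C(21, 4) = 5985 subsets S of size 4, where X_S = 1 if the K_4 on S is monochromatic.
For a fixed S, the K_4 on S has C(4, 2) = 6 edges. P[all 6 edges red] = (1/2)^6, and likewise for blue, so P[monochromatic] = 2·(1/2)^6 = 2^{1 − 6} = 1/32.
Summing: E[X] = C(21, 4) · 2^{1 − 6} = 5985 · 1/32 = 5985/32.
Numerically: E[X] ≈ 187.031.

E[X] = C(21,4)·2^(1−C(4,2)) = 5985/32 ≈ 187.031.


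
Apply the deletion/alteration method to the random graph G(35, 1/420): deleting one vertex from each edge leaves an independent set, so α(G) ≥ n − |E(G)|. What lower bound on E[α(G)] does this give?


E[|E(G)|] = C(35, 2)·p = 595 · (1/420) = 17/12.
E[α(G)] ≥ n − E[|E(G)|] = 35 − 17/12 = 403/12.
Numerically: ≈ 33.583333.
(This is only a lower bound; the true E[α(G)] may be larger.)

E[α(G)] ≥ 403/12 ≈ 33.583333.


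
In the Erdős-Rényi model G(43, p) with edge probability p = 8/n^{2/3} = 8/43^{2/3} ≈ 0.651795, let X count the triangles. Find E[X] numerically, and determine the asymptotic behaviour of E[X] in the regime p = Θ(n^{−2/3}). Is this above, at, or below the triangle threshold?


Number of potential triangles: C(43, 3) = 12341.
Each occurs with probability p³ ≈ (0.651795)³ ≈ 2.76906436e-01.
By linearity: E[X] = C(43, 3)·p³ ≈ 12341 · 2.76906436e-01 ≈ 3417.302326.
Since α = 2/3 < 1, p = c/n^{2/3} ≫ 1/n is above the triangle threshold p ~ 1/n. Asymptotically E[X] ~ (c³/6)·n^{3(1−α)} = (8³/6)·n^{1} → ∞; triangles are abundant w.h.p.

E[X] ≈ 3417.302326; in regime p = Θ(1/n^{2/3}) E[X] diverges (above the triangle threshold p ~ 1/n).


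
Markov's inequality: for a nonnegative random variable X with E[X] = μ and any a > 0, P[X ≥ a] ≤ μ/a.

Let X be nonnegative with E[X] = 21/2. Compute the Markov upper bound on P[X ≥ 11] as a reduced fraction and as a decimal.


μ = E[X] = 21/2, a = 11.
Markov: P[X ≥ 11] ≤ μ/a = (21/2)/11 = 21/22.
Numerically: ≈ 0.9545.
(Since a = 11 > μ = 10.5000, the bound 21/22 is < 1 and informative.)

P[X ≥ 11] ≤ 21/22 ≈ 0.9545.


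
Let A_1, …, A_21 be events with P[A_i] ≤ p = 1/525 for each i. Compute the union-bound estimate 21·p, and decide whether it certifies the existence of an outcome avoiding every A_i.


Union bound: P[∪_{i=1}^{21} A_i] ≤ Σ_i P[A_i] ≤ 21·p = 21·(1/525) = 1/25.
Numerically: 1/25 ≈ 0.0400000.
Is 1/25 < 1? YES.
Since P[∪ A_i] ≤ 1/25 < 1, the complement has P[∩ A_i^c] ≥ 1 − 1/25 = 24/25 > 0, so some outcome avoids every A_i.

21·p = 1/25 ≈ 0.0400000; existence CERTIFIED by the union bound.


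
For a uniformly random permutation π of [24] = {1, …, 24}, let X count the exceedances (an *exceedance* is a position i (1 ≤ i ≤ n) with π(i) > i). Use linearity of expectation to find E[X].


Write X = Σ_{i=1}^{24} X_i, where X_i = 1_{π(i) > i}.
For each fixed i, π(i) is uniform over {1, …, 24} (marginal of a uniform permutation), so P[π(i) > i] = (n − i)/n. Summing: Σ_{i=1}^{24} (n − i)/n = (0 + 1 + … + 23)/24 = 24(24 − 1)/(2·24) = (24 − 1)/2.
Hence E[X] = Σ_{i=1}^{24} (24 − i)/24 = 23/2 ≈ 11.500000.

E[X] = 23/2 = 11.500000.


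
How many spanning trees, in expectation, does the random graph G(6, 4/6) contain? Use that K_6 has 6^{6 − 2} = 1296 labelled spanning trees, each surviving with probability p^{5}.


K_6 has 6^{6 − 2} = 1296 labelled spanning trees.
For each such spanning tree H, let X_H = 1 if all 5 edges of H are present in G. Then P[X_H = 1] = p^{5} = (2/3)^{5} = 32/243.
By linearity: E[X] = Σ_H E[X_H] = 1296 · p^{5} = 1296 · 32/243 = 512/3.
Numerically: E[X] ≈ 170.667.

E[X] = 1296 · (2/3)^{5} = 512/3 ≈ 170.667.


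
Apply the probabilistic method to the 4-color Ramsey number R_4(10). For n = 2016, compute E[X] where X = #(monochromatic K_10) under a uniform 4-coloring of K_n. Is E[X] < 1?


E[X] = C(2016, 10) · 4^{1 − 45} = 298835995845288230309989008 · 4^{−44} = 298835995845288230309989008/309485009821345068724781056.
As a reduced fraction: E[X] = 18677249740330514394374313/19342813113834066795298816 ≈ 0.966.
Is E[X] < 1? YES.
Since E[X] < 1, there exists a 4-coloring of K_{2016} with no monochromatic K_10; hence R_4(10) > 2016.

E[X] = 18677249740330514394374313/19342813113834066795298816 ≈ 0.966; E[X] < 1, so R_4(10) > 2016.


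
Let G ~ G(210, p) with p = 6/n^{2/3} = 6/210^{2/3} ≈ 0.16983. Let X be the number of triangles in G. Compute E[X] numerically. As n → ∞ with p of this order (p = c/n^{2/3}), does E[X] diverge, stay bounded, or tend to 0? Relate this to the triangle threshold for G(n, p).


Number of potential triangles: C(210, 3) = 1521520.
Each occurs with probability p³ ≈ (0.16983)³ ≈ 4.8979592e-03.
By linearity: E[X] = C(210, 3)·p³ ≈ 1521520 · 4.8979592e-03 ≈ 7452.34286.
Since α = 2/3 < 1, p = c/n^{2/3} ≫ 1/n is above the triangle threshold p ~ 1/n. Asymptotically E[X] ~ (c³/6)·n^{3(1−α)} = (6³/6)·n^{1} → ∞; triangles are abundant w.h.p.

E[X] ≈ 7452.34286; in regime p = Θ(1/n^{2/3}) E[X] diverges (above the triangle threshold p ~ 1/n).


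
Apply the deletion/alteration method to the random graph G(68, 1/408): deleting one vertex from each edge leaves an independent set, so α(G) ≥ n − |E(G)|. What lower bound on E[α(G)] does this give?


E[|E(G)|] = C(68, 2)·p = 2278 · (1/408) = 67/12.
E[α(G)] ≥ n − E[|E(G)|] = 68 − 67/12 = 749/12.
Numerically: ≈ 62.416667.
(This is only a lower bound; the true E[α(G)] may be larger.)

E[α(G)] ≥ 749/12 ≈ 62.416667.


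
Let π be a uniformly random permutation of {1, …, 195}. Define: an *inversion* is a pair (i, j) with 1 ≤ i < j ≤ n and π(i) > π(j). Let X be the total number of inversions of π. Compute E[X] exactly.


Write X = Σ X_I over the C(195, 2) = 18915 pairs i < j, with X_I the indicator of one inversion.
There are 18915 indicators.
For each fixed pair i < j, the values π(i) and π(j) are two distinct elements of {1, …, 195} in uniformly random order; by symmetry P[π(i) > π(j)] = 1/2.
By linearity: E[X] = 18915 · (1/2) = C(195, 2) · (1/2) = 18915/2 = 18915/2 ≈ 9457.500.

E[X] = 18915/2 = 9457.500.


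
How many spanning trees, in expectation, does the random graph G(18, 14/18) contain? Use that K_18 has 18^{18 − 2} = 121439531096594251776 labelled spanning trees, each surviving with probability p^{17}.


K_18 has 18^{18 − 2} = 121439531096594251776 labelled spanning trees.
For each such spanning tree H, let X_H = 1 if all 17 edges of H are present in G. Then P[X_H = 1] = p^{17} = (7/9)^{17} = 232630513987207/16677181699666569.
By linearity of expectation: E[X] = Σ_H E[X_H] = 121439531096594251776 · p^{17} = 121439531096594251776 · 232630513987207/16677181699666569 = 15245673364665597952/9.
Numerically: E[X] ≈ 1.69e+18.

E[X] = 121439531096594251776 · (7/9)^{17} = 15245673364665597952/9 ≈ 1.69e+18.


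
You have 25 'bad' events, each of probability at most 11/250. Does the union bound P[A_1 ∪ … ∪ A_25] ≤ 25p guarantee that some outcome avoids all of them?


Union bound: P[∪_{i=1}^{25} A_i] ≤ Σ_i P[A_i] ≤ 25·p = 25·(11/250) = 11/10.
Numerically: 11/10 ≈ 1.100000.
Is 11/10 < 1? NO.
Since the bound 11/10 is ≥ 1, the union bound is uninformative here; it does NOT by itself certify existence.

25·p = 11/10 ≈ 1.100000; existence NOT certified by the union bound.


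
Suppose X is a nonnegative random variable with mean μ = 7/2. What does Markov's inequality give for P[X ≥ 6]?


μ = E[X] = 7/2, a = 6.
Markov: P[X ≥ 6] ≤ μ/a = (7/2)/6 = 7/12.
Numerically: ≈ 0.5833.
(Since a = 6 > μ = 3.5000, the bound 7/12 is < 1 and informative.)

P[X ≥ 6] ≤ 7/12 ≈ 0.5833.


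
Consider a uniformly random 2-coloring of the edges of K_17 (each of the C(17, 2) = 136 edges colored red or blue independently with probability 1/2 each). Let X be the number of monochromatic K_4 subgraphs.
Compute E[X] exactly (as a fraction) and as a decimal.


Let X = Σ_S X_S over the C(17, 4) = 2380 subsets S of size 4, where X_S = 1 if the K_4 on S is monochromatic.
For a fixed S, the K_4 on S has C(4, 2) = 6 edges. P[all 6 edges red] = (1/2)^6, and likewise for blue, so P[monochromatic] = 2·(1/2)^6 = 2^{1 − 6} = 1/32.
Summing: E[X] = C(17, 4) · 2^{1 − 6} = 2380 · 1/32 = 595/8.
Numerically: E[X] ≈ 74.37500.

E[X] = C(17,4)·2^(1−C(4,2)) = 595/8 ≈ 74.37500.


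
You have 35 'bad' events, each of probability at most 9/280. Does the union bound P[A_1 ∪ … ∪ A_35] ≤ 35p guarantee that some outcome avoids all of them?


Union bound: P[∪_{i=1}^{35} A_i] ≤ Σ_i P[A_i] ≤ 35·p = 35·(9/280) = 9/8.
Numerically: 9/8 ≈ 1.125.
Is 9/8 < 1? NO.
Since the bound 9/8 is ≥ 1, the union bound is uninformative here; it does NOT by itself certify existence.

35·p = 9/8 ≈ 1.125; existence NOT certified by the union bound.


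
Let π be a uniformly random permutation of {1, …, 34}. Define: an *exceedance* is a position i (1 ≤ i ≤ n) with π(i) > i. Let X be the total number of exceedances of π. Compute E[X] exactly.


Write X = Σ_{i=1}^{34} X_i, where X_i = 1_{π(i) > i}.
For each fixed i, π(i) is uniform over {1, …, 34} (marginal of a uniform permutation), so P[π(i) > i] = (n − i)/n. Summing: Σ_{i=1}^{34} (n − i)/n = (0 + 1 + … + 33)/34 = 34(34 − 1)/(2·34) = (34 − 1)/2.
Hence E[X] = Σ_{i=1}^{34} (34 − i)/34 = 33/2 ≈ 16.500000.

E[X] = 33/2 = 16.500000.


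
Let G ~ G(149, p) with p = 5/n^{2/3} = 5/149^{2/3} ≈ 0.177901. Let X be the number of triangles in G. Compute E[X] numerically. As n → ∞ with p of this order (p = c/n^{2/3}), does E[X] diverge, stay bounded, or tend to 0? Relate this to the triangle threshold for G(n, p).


Number of potential triangles: C(149, 3) = 540274.
Each occurs with probability p³ ≈ (0.177901)³ ≈ 5.63037701e-03.
By linearity: E[X] = C(149, 3)·p³ ≈ 540274 · 5.63037701e-03 ≈ 3041.946309.
Since α = 2/3 < 1, p = c/n^{2/3} ≫ 1/n is above the triangle threshold p ~ 1/n. Asymptotically E[X] ~ (c³/6)·n^{3(1−α)} = (5³/6)·n^{1} → ∞; triangles are abundant w.h.p.

E[X] ≈ 3041.946309; in regime p = Θ(1/n^{2/3}) E[X] diverges (above the triangle threshold p ~ 1/n).


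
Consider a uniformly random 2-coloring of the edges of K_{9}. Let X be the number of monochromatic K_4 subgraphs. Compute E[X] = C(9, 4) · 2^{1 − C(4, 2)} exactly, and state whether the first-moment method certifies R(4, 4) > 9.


E[X] = C(9, 4) · 2^{1 − 6} = 126 · 2^{−5} = 126/32.
As a reduced fraction: E[X] = 63/16 ≈ 3.938.
Is E[X] < 1? NO.
Since E[X] ≥ 1, the first-moment bound is inconclusive at n = 9; it does NOT by itself certify R(4, 4) > 9.

E[X] = 63/16 ≈ 3.938; E[X] ≥ 1; first-moment method inconclusive here.


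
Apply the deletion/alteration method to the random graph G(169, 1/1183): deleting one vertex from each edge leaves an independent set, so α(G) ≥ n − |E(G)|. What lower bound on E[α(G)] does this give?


E[|E(G)|] = C(169, 2)·p = 14196 · (1/1183) = 12.
E[α(G)] ≥ n − E[|E(G)|] = 169 − 12 = 157.
Numerically: ≈ 157.000000.
(This is only a lower bound; the true E[α(G)] may be larger.)

E[α(G)] ≥ 157 ≈ 157.000000.


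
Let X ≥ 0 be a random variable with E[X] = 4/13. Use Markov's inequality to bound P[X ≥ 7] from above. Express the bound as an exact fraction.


μ = E[X] = 4/13, a = 7.
Markov: P[X ≥ 7] ≤ μ/a = (4/13)/7 = 4/91.
Numerically: ≈ 0.044.
(Since a = 7 > μ = 0.308, the bound 4/91 is < 1 and informative.)

P[X ≥ 7] ≤ 4/91 ≈ 0.044.


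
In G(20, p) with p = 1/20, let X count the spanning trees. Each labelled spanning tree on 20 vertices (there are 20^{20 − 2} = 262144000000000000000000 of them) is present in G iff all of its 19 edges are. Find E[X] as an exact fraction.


K_20 has 20^{20 − 2} = 262144000000000000000000 labelled spanning trees.
For each such spanning tree H, let X_H = 1 if all 19 edges of H are present in G. Then P[X_H = 1] = p^{19} = (1/20)^{19} = 1/5242880000000000000000000.
By linearity of expectation: E[X] = Σ_H E[X_H] = 262144000000000000000000 · p^{19} = 262144000000000000000000 · 1/5242880000000000000000000 = 1/20.
Numerically: E[X] ≈ 0.05.

E[X] = 262144000000000000000000 · (1/20)^{19} = 1/20 ≈ 0.05.


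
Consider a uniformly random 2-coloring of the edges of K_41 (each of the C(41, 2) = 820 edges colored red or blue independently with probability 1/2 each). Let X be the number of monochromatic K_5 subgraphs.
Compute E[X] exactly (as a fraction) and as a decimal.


Let X = Σ_S X_S over the C(41, 5) = 749398 subsets S of size 5, where X_S = 1 if the K_5 on S is monochromatic.
For a fixed S, the K_5 on S has C(5, 2) = 10 edges. P[all 10 edges red] = (1/2)^10, and likewise for blue, so P[monochromatic] = 2·(1/2)^10 = 2^{1 − 10} = 1/512.
By linearity: E[X] = C(41, 5) · 2^{1 − 10} = 749398 · 1/512 = 374699/256.
Numerically: E[X] ≈ 1463.667969.

E[X] = C(41,5)·2^(1−C(5,2)) = 374699/256 ≈ 1463.667969.
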